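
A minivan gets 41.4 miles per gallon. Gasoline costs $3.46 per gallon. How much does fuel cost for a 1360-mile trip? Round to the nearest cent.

$113.66

Fuel = 1360 mi / 41.4 mpg = 32.85 gal
Cost = 32.85 gal × $3.46/gal = $113.66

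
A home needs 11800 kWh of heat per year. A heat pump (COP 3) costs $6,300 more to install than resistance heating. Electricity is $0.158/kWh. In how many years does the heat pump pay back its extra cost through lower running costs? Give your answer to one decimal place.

Resistance: 11800 kWh × $0.158 = $1,864.40/yr
Heat pump: 11800 / 3 = 3933 kWh in → × $0.158 = $621.47/yr
Annual savings = $1,242.93
Payback = $6,300 / $1,242.93 = 5.07 years

5.1 years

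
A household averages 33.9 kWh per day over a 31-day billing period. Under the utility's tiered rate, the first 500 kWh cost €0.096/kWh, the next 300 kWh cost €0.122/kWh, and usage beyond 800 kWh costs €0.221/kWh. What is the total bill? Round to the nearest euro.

€140

Usage = 33.9 kWh/day × 31 days = 1050.9 kWh
First 500 kWh × €0.096 = €48.00
Next 300 kWh × €0.122 = €36.60
Remaining 250.9 kWh × €0.221 = €55.45
Total = €140.05 ≈ €140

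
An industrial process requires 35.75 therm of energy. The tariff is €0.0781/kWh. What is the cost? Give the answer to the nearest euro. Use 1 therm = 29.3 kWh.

€82

35.75 therm × (29.3 kWh/therm) = 1,047 kWh
Cost = 1,047 kWh × €0.0781/kWh = €81.81 ≈ €82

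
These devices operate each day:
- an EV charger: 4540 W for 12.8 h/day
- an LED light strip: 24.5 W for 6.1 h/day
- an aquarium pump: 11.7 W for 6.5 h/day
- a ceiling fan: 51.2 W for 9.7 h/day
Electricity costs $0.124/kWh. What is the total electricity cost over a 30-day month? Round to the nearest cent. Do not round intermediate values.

$218.86

EV charger: 4540 W × 12.8 h × 30 d = 1,743,360 Wh = 1,743 kWh
LED light strip: 24.5 W × 6.1 h × 30 d = 4,484 Wh = 4.484 kWh
aquarium pump: 11.7 W × 6.5 h × 30 d = 2,282 Wh = 2.281 kWh
ceiling fan: 51.2 W × 9.7 h × 30 d = 14,899 Wh = 14.9 kWh
Total energy = 1,743 + 4.484 + 2.281 + 14.9 = 1,765 kWh
Cost = 1,765 kWh × $0.124 = $218.86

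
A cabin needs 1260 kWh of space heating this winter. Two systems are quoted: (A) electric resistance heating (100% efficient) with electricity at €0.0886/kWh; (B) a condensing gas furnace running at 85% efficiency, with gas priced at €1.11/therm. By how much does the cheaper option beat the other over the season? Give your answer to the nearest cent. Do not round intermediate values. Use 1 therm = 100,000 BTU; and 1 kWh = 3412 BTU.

€55.49

Heat load = 1260 kWh × 3412 = 4,299,120 BTU
Gas: input = 4,299,120 / 0.85 = 5,057,788 BTU = 50.58 therm → 50.58 × €1.11 = €56.14
Electric: 4,299,120 BTU / 3412 = 1,260 kWh → × €0.0886 = €111.64
Difference = |€56.14 − €111.64| = €55.49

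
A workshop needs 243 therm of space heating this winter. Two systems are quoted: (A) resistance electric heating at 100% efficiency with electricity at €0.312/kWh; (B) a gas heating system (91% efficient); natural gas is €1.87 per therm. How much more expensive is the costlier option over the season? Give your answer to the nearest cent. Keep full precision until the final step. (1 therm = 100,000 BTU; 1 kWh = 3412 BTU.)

€1722.69

Heat load = 243 therm × 100,000 = 24,300,000 BTU
Gas: input = 24,300,000 / 0.910 = 26,703,297 BTU = 267 therm → 267 × €1.87 = €499.35
Electric: 24,300,000 BTU / 3412 = 7,122 kWh → × €0.312 = €2,222.04
Difference = |€499.35 − €2,222.04| = €1,722.69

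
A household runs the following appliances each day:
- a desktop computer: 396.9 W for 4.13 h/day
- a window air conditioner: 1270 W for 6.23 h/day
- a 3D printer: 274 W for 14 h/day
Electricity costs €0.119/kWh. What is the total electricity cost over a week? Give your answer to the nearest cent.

€11.15

desktop computer: 396.9 W × 4.13 h × 7 d = 11,474 Wh = 11.47 kWh
window air conditioner: 1270 W × 6.23 h × 7 d = 55,385 Wh = 55.38 kWh
3D printer: 274 W × 14 h × 7 d = 26,852 Wh = 26.85 kWh
Total energy = 11.47 + 55.38 + 26.85 = 93.71 kWh
Cost = 93.71 kWh × €0.119 = €11.15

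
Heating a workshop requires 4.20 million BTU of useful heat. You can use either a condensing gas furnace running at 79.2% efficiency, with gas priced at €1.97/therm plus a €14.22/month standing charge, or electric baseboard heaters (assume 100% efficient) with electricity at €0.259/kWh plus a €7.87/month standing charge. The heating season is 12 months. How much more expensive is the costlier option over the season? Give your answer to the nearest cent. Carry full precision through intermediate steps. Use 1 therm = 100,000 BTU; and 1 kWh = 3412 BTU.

Heat load = 4.20 × 10⁶ BTU = 4,200,000 BTU
Gas: input = 4,200,000 / 0.792 = 5,303,030 BTU = 53.03 therm → 53.03 × €1.97 = €104.47; + 12 × €14.22 standing = €275.11
Electric: 4,200,000 BTU / 3412 = 1,231 kWh → × €0.259 = €318.82; + 12 × €7.87 standing = €413.26
Difference = |€275.11 − €413.26| = €138.15

€138.15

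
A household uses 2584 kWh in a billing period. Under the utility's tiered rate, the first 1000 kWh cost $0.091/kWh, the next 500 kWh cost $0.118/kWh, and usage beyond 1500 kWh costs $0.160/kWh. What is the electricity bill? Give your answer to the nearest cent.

$323.44

First 1000 kWh × $0.091 = $91.00
Next 500 kWh × $0.118 = $59.00
Remaining 1084 kWh × $0.160 = $173.44
Total = $323.44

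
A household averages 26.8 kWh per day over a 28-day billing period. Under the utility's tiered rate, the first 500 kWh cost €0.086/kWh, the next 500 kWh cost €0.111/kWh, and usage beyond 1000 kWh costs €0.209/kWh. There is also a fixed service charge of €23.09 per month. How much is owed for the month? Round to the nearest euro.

Usage = 26.8 kWh/day × 28 days = 750.4 kWh
First 500 kWh × €0.086 = €43.00
Next 250.4 kWh × €0.111 = €27.79
Remaining tier: 0 kWh (not reached)
Energy charge = €70.79; + service €23.09 = €93.88 ≈ €94

€94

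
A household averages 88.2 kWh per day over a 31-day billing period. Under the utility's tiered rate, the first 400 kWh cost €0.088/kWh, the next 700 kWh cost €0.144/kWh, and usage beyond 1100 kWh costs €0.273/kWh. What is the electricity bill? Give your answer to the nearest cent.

Usage = 88.2 kWh/day × 31 days = 2734.2 kWh
First 400 kWh × €0.088 = €35.20
Next 700 kWh × €0.144 = €100.80
Remaining 1634.2 kWh × €0.273 = €446.14
Total = €582.14

€582.14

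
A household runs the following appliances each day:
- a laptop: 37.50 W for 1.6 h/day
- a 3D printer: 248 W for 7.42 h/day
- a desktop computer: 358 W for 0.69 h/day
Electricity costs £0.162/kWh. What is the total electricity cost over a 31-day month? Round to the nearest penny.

laptop: 37.50 W × 1.6 h × 31 d = 1,860 Wh = 1.86 kWh
3D printer: 248 W × 7.42 h × 31 d = 57,045 Wh = 57.04 kWh
desktop computer: 358 W × 0.69 h × 31 d = 7,658 Wh = 7.658 kWh
Total energy = 1.86 + 57.04 + 7.658 = 66.56 kWh
Cost = 66.56 kWh × £0.162 = £10.78

£10.78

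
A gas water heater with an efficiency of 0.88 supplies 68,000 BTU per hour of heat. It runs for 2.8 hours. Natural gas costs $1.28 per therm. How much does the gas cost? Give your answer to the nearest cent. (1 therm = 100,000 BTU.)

$2.77

Heat delivered = 68,000 BTU/h × 2.8 h = 190,400 BTU
Gas input = 190,400 / 0.88 = 216,364 BTU
= 216,364 / 100,000 = 2.164 therm
Cost = 2.164 × $1.28/therm = $2.77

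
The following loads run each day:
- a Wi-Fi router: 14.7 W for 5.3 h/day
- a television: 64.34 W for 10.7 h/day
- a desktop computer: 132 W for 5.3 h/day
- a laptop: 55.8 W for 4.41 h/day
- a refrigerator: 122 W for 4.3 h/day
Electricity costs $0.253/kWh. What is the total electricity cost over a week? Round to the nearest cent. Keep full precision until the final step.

Wi-Fi router: 14.7 W × 5.3 h × 7 d = 545 Wh = 0.5454 kWh
television: 64.34 W × 10.7 h × 7 d = 4,819 Wh = 4.819 kWh
desktop computer: 132 W × 5.3 h × 7 d = 4,897 Wh = 4.897 kWh
laptop: 55.8 W × 4.41 h × 7 d = 1,723 Wh = 1.723 kWh
refrigerator: 122 W × 4.3 h × 7 d = 3,672 Wh = 3.672 kWh
Total energy = 0.5454 + 4.819 + 4.897 + 1.723 + 3.672 = 15.66 kWh
Cost = 15.66 kWh × $0.253 = $3.96

$3.96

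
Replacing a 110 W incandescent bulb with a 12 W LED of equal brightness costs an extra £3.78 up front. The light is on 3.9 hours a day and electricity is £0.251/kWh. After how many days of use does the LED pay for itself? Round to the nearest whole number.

39 days

Power saved = 110 − 12 = 98 W
Daily energy saved = 98 W × 3.9 h = 382.2 Wh = 0.3822 kWh
Daily savings = 0.3822 × £0.251 = £0.0959
Payback = £3.78 / £0.0959 per day = 39.4 days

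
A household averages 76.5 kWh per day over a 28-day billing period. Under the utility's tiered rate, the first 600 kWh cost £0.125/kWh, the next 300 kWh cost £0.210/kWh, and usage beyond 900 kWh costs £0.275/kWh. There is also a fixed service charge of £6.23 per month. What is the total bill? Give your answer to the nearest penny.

£485.78

Usage = 76.5 kWh/day × 28 days = 2142 kWh
First 600 kWh × £0.125 = £75.00
Next 300 kWh × £0.210 = £63.00
Remaining 1242 kWh × £0.275 = £341.55
Energy charge = £479.55; + service £6.23 = £485.78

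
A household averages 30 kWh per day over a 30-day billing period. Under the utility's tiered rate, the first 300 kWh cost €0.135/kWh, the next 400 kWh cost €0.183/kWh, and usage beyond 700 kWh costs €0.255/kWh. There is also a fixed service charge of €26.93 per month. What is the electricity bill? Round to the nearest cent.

Usage = 30 kWh/day × 30 days = 900 kWh
First 300 kWh × €0.135 = €40.50
Next 400 kWh × €0.183 = €73.20
Remaining 200 kWh × €0.255 = €51.00
Energy charge = €164.70; + service €26.93 = €191.63

€191.63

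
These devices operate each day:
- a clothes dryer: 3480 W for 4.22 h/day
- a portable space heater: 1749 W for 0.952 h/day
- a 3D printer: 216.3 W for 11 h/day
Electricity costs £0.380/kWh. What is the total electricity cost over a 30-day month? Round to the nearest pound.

clothes dryer: 3480 W × 4.22 h × 30 d = 440,568 Wh = 440.6 kWh
portable space heater: 1749 W × 0.952 h × 30 d = 49,951 Wh = 49.95 kWh
3D printer: 216.3 W × 11 h × 30 d = 71,379 Wh = 71.38 kWh
Total energy = 440.6 + 49.95 + 71.38 = 561.9 kWh
Cost = 561.9 kWh × £0.380 = £213.52 ≈ £214

£214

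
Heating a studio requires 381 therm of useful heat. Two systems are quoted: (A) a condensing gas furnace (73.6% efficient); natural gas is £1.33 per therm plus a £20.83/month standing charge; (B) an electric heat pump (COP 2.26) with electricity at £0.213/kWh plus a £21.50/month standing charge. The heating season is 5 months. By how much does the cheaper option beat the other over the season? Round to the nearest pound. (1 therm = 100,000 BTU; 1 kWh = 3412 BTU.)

£367

Heat load = 381 therm × 100,000 = 38,100,000 BTU
Gas: input = 38,100,000 / 0.736 = 51,766,304 BTU = 517.7 therm → 517.7 × £1.33 = £688.49; + 5 × £20.83 standing = £792.64
Heat pump: 38,100,000 BTU / 3412 = 11,170 kWh heat; / 2.26 = 4,941 kWh in → × £0.213 = £1,052.42; + 5 × £21.50 standing = £1,159.92
Difference = |£792.64 − £1,159.92| = £367.27 ≈ £367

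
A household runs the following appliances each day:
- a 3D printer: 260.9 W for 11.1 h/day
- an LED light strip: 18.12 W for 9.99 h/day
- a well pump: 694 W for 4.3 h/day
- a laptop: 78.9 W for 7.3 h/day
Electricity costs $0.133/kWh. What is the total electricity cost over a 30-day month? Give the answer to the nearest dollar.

$26

3D printer: 260.9 W × 11.1 h × 30 d = 86,880 Wh = 86.88 kWh
LED light strip: 18.12 W × 9.99 h × 30 d = 5,431 Wh = 5.431 kWh
well pump: 694 W × 4.3 h × 30 d = 89,526 Wh = 89.53 kWh
laptop: 78.9 W × 7.3 h × 30 d = 17,279 Wh = 17.28 kWh
Total energy = 86.88 + 5.431 + 89.53 + 17.28 = 199.1 kWh
Cost = 199.1 kWh × $0.133 = $26.48 ≈ $26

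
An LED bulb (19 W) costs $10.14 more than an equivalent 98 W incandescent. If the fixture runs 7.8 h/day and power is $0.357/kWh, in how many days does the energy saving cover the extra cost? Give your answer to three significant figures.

46.1 days

Power saved = 98 − 19 = 79 W
Daily energy saved = 79 W × 7.8 h = 616.2 Wh = 0.6162 kWh
Daily savings = 0.6162 × $0.357 = $0.2200
Payback = $10.14 / $0.2200 per day = 46.09 days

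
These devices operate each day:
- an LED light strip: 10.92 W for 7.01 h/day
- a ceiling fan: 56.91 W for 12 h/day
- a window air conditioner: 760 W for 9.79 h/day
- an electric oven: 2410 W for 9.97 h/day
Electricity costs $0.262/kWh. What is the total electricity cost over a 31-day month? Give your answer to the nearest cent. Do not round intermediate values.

$261.75

LED light strip: 10.92 W × 7.01 h × 31 d = 2,373 Wh = 2.373 kWh
ceiling fan: 56.91 W × 12 h × 31 d = 21,171 Wh = 21.17 kWh
window air conditioner: 760 W × 9.79 h × 31 d = 230,652 Wh = 230.7 kWh
electric oven: 2410 W × 9.97 h × 31 d = 744,859 Wh = 744.9 kWh
Total energy = 2.373 + 21.17 + 230.7 + 744.9 = 999.1 kWh
Cost = 999.1 kWh × $0.262 = $261.75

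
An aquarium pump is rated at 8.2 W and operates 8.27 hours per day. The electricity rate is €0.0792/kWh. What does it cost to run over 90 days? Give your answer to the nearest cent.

Energy = 8.2 W × 8.27 h/day × 90 days = 6,103 Wh = 6.103 kWh
Cost = 6.103 kWh × €0.0792/kWh = €0.48

€0.48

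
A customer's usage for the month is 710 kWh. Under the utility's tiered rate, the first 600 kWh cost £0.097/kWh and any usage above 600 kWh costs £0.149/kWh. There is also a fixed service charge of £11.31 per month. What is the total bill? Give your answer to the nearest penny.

£85.90

First 600 kWh × £0.097 = £58.20
Remaining 110 kWh × £0.149 = £16.39
Energy charge = £74.59; + service £11.31 = £85.90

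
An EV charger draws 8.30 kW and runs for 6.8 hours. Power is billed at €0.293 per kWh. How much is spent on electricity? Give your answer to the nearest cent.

Energy = 8300 W × 6.8 h = 56,440 Wh = 56.44 kWh
Cost = 56.44 kWh × €0.293/kWh = €16.54

€16.54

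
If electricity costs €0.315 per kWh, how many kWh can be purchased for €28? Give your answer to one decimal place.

88.9 kWh

€28 / €0.315 per kWh = 88.89 kWh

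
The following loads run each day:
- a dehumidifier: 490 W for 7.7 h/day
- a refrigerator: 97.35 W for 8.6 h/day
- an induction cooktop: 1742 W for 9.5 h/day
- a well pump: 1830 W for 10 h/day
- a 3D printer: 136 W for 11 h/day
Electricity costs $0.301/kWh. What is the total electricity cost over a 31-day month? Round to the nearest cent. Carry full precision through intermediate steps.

$382.15

dehumidifier: 490 W × 7.7 h × 31 d = 116,963 Wh = 117 kWh
refrigerator: 97.35 W × 8.6 h × 31 d = 25,954 Wh = 25.95 kWh
induction cooktop: 1742 W × 9.5 h × 31 d = 513,019 Wh = 513 kWh
well pump: 1830 W × 10 h × 31 d = 567,300 Wh = 567.3 kWh
3D printer: 136 W × 11 h × 31 d = 46,376 Wh = 46.38 kWh
Total energy = 117 + 25.95 + 513 + 567.3 + 46.38 = 1,270 kWh
Cost = 1,270 kWh × $0.301 = $382.15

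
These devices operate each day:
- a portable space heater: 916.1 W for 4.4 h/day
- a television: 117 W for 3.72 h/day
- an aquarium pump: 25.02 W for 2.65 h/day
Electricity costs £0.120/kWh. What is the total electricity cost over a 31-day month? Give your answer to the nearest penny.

portable space heater: 916.1 W × 4.4 h × 31 d = 124,956 Wh = 125 kWh
television: 117 W × 3.72 h × 31 d = 13,492 Wh = 13.49 kWh
aquarium pump: 25.02 W × 2.65 h × 31 d = 2,055 Wh = 2.055 kWh
Total energy = 125 + 13.49 + 2.055 = 140.5 kWh
Cost = 140.5 kWh × £0.120 = £16.86

£16.86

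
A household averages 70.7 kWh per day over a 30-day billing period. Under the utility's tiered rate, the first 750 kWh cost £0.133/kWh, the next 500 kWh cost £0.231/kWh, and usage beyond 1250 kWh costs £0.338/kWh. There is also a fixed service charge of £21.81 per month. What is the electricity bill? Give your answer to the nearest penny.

Usage = 70.7 kWh/day × 30 days = 2121 kWh
First 750 kWh × £0.133 = £99.75
Next 500 kWh × £0.231 = £115.50
Remaining 871 kWh × £0.338 = £294.40
Energy charge = £509.65; + service £21.81 = £531.46

£531.46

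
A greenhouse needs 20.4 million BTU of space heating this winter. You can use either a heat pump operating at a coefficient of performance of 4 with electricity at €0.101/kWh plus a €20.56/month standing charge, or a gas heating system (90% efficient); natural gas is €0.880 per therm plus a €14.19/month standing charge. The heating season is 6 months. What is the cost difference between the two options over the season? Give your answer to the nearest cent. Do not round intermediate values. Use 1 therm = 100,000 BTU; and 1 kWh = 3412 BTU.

Heat load = 20.4 × 10⁶ BTU = 20,400,000 BTU
Gas: input = 20,400,000 / 0.90 = 22,666,667 BTU = 226.7 therm → 226.7 × €0.880 = €199.47; + 6 × €14.19 standing = €284.61
Heat pump: 20,400,000 BTU / 3412 = 5,979 kWh heat; / 4 = 1,495 kWh in → × €0.101 = €150.97; + 6 × €20.56 standing = €274.33
Difference = |€284.61 − €274.33| = €10.28

€10.28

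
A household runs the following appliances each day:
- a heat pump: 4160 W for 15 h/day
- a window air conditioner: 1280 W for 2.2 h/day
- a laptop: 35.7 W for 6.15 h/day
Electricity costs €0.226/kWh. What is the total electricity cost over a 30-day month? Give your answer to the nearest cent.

heat pump: 4160 W × 15 h × 30 d = 1,872,000 Wh = 1,872 kWh
window air conditioner: 1280 W × 2.2 h × 30 d = 84,480 Wh = 84.48 kWh
laptop: 35.7 W × 6.15 h × 30 d = 6,587 Wh = 6.587 kWh
Total energy = 1,872 + 84.48 + 6.587 = 1,963 kWh
Cost = 1,963 kWh × €0.226 = €443.65

€443.65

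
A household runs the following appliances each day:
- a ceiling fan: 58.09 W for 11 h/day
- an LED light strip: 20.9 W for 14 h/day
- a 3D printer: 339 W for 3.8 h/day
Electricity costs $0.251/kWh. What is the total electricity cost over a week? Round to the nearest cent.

ceiling fan: 58.09 W × 11 h × 7 d = 4,473 Wh = 4.473 kWh
LED light strip: 20.9 W × 14 h × 7 d = 2,048 Wh = 2.048 kWh
3D printer: 339 W × 3.8 h × 7 d = 9,017 Wh = 9.017 kWh
Total energy = 4.473 + 2.048 + 9.017 = 15.54 kWh
Cost = 15.54 kWh × $0.251 = $3.90

$3.90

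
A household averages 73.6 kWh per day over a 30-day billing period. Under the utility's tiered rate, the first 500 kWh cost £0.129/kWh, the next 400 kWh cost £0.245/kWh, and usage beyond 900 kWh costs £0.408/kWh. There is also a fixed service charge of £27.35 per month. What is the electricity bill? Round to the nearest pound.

£724

Usage = 73.6 kWh/day × 30 days = 2208 kWh
First 500 kWh × £0.129 = £64.50
Next 400 kWh × £0.245 = £98.00
Remaining 1308 kWh × £0.408 = £533.66
Energy charge = £696.16; + service £27.35 = £723.51 ≈ £724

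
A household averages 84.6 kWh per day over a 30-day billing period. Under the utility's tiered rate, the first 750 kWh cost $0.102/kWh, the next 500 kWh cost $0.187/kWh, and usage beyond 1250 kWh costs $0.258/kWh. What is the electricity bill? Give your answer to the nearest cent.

$502.30

Usage = 84.6 kWh/day × 30 days = 2538 kWh
First 750 kWh × $0.102 = $76.50
Next 500 kWh × $0.187 = $93.50
Remaining 1288 kWh × $0.258 = $332.30
Total = $502.30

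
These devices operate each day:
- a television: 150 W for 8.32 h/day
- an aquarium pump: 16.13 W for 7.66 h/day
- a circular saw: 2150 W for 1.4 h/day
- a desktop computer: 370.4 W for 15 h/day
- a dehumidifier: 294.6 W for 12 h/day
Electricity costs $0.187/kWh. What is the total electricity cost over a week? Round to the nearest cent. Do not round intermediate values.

television: 150 W × 8.32 h × 7 d = 8,736 Wh = 8.736 kWh
aquarium pump: 16.13 W × 7.66 h × 7 d = 865 Wh = 0.8649 kWh
circular saw: 2150 W × 1.4 h × 7 d = 21,070 Wh = 21.07 kWh
desktop computer: 370.4 W × 15 h × 7 d = 38,892 Wh = 38.89 kWh
dehumidifier: 294.6 W × 12 h × 7 d = 24,746 Wh = 24.75 kWh
Total energy = 8.736 + 0.8649 + 21.07 + 38.89 + 24.75 = 94.31 kWh
Cost = 94.31 kWh × $0.187 = $17.64

$17.64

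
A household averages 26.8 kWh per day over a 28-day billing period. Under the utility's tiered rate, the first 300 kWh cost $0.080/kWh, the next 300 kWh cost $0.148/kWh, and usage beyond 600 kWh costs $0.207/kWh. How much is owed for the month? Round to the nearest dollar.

Usage = 26.8 kWh/day × 28 days = 750.4 kWh
First 300 kWh × $0.080 = $24.00
Next 300 kWh × $0.148 = $44.40
Remaining 150.4 kWh × $0.207 = $31.13
Total = $99.53 ≈ $100

$100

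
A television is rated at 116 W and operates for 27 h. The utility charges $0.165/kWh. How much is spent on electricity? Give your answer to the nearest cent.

$0.52

Energy = 116 W × 27 h = 3,132 Wh = 3.132 kWh
Cost = 3.132 kWh × $0.165/kWh = $0.52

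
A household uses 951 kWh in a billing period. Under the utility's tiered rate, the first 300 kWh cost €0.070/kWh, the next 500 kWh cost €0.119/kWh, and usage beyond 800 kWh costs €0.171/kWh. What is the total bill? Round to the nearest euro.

€106

First 300 kWh × €0.070 = €21.00
Next 500 kWh × €0.119 = €59.50
Remaining 151 kWh × €0.171 = €25.82
Total = €106.32 ≈ €106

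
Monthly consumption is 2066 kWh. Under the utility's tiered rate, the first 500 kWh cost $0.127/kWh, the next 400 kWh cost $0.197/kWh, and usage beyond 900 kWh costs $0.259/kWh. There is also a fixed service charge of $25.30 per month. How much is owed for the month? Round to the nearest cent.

First 500 kWh × $0.127 = $63.50
Next 400 kWh × $0.197 = $78.80
Remaining 1166 kWh × $0.259 = $301.99
Energy charge = $444.29; + service $25.30 = $469.59

$469.59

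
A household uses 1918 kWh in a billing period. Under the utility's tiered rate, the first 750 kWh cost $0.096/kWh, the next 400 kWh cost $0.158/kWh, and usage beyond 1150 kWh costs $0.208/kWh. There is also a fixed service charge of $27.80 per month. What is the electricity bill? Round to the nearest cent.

$322.74

First 750 kWh × $0.096 = $72.00
Next 400 kWh × $0.158 = $63.20
Remaining 768 kWh × $0.208 = $159.74
Energy charge = $294.94; + service $27.80 = $322.74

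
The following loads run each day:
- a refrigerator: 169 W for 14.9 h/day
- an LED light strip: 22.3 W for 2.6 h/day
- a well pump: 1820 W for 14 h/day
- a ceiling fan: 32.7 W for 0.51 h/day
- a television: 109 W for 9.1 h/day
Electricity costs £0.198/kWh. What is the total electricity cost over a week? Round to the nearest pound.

refrigerator: 169 W × 14.9 h × 7 d = 17,627 Wh = 17.63 kWh
LED light strip: 22.3 W × 2.6 h × 7 d = 406 Wh = 0.4059 kWh
well pump: 1820 W × 14 h × 7 d = 178,360 Wh = 178.4 kWh
ceiling fan: 32.7 W × 0.51 h × 7 d = 117 Wh = 0.1167 kWh
television: 109 W × 9.1 h × 7 d = 6,943 Wh = 6.943 kWh
Total energy = 17.63 + 0.4059 + 178.4 + 0.1167 + 6.943 = 203.5 kWh
Cost = 203.5 kWh × £0.198 = £40.28 ≈ £40

£40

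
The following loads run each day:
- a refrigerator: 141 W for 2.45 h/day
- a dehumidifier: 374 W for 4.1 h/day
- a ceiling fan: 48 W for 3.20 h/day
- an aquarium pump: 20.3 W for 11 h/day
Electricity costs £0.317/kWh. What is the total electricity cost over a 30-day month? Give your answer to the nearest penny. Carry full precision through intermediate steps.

£21.45

refrigerator: 141 W × 2.45 h × 30 d = 10,364 Wh = 10.36 kWh
dehumidifier: 374 W × 4.1 h × 30 d = 46,002 Wh = 46 kWh
ceiling fan: 48 W × 3.20 h × 30 d = 4,608 Wh = 4.608 kWh
aquarium pump: 20.3 W × 11 h × 30 d = 6,699 Wh = 6.699 kWh
Total energy = 10.36 + 46 + 4.608 + 6.699 = 67.67 kWh
Cost = 67.67 kWh × £0.317 = £21.45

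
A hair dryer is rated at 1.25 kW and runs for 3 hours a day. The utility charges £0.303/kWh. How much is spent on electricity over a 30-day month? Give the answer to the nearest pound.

£34

Energy = 1250 W × 3 h/day × 30 days = 112,500 Wh = 112.5 kWh
Cost = 112.5 kWh × £0.303/kWh = £34.09 ≈ £34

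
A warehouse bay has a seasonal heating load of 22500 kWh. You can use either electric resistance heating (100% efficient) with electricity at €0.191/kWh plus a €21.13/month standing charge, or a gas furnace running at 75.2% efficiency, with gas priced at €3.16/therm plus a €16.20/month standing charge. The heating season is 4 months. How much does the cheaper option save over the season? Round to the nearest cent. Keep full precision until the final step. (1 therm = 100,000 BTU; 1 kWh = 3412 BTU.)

Heat load = 22500 kWh × 3412 = 76,770,000 BTU
Gas: input = 76,770,000 / 0.752 = 102,087,766 BTU = 1,021 therm → 1,021 × €3.16 = €3,225.97; + 4 × €16.20 standing = €3,290.77
Electric: 76,770,000 BTU / 3412 = 22,500 kWh → × €0.191 = €4,297.50; + 4 × €21.13 standing = €4,382.02
Difference = |€3,290.77 − €4,382.02| = €1,091.25

€1091.25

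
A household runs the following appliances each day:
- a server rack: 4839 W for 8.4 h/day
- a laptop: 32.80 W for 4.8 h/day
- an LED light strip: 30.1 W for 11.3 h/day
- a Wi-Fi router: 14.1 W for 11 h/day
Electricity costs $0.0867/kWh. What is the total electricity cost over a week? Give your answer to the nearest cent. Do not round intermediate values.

server rack: 4839 W × 8.4 h × 7 d = 284,533 Wh = 284.5 kWh
laptop: 32.80 W × 4.8 h × 7 d = 1,102 Wh = 1.102 kWh
LED light strip: 30.1 W × 11.3 h × 7 d = 2,381 Wh = 2.381 kWh
Wi-Fi router: 14.1 W × 11 h × 7 d = 1,086 Wh = 1.086 kWh
Total energy = 284.5 + 1.102 + 2.381 + 1.086 = 289.1 kWh
Cost = 289.1 kWh × $0.0867 = $25.07

$25.07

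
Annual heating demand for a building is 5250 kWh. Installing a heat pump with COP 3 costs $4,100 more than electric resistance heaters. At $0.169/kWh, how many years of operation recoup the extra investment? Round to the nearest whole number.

7 years

Resistance: 5250 kWh × $0.169 = $887.25/yr
Heat pump: 5250 / 3 = 1750 kWh in → × $0.169 = $295.75/yr
Annual savings = $591.50
Payback = $4,100 / $591.50 = 6.93 years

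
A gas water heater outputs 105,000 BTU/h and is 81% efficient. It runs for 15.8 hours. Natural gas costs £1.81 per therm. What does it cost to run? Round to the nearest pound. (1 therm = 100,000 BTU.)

£37

Heat delivered = 105,000 BTU/h × 15.8 h = 1,659,000 BTU
Gas input = 1,659,000 / 0.81 = 2,048,148 BTU
= 2,048,148 / 100,000 = 20.48 therm
Cost = 20.48 × £1.81/therm = £37.07 ≈ £37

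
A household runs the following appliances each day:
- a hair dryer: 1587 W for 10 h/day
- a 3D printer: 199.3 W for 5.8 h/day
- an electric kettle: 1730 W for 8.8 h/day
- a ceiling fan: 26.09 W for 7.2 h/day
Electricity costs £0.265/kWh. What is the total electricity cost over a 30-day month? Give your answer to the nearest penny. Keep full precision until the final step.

£257.88

hair dryer: 1587 W × 10 h × 30 d = 476,100 Wh = 476.1 kWh
3D printer: 199.3 W × 5.8 h × 30 d = 34,678 Wh = 34.68 kWh
electric kettle: 1730 W × 8.8 h × 30 d = 456,720 Wh = 456.7 kWh
ceiling fan: 26.09 W × 7.2 h × 30 d = 5,635 Wh = 5.635 kWh
Total energy = 476.1 + 34.68 + 456.7 + 5.635 = 973.1 kWh
Cost = 973.1 kWh × £0.265 = £257.88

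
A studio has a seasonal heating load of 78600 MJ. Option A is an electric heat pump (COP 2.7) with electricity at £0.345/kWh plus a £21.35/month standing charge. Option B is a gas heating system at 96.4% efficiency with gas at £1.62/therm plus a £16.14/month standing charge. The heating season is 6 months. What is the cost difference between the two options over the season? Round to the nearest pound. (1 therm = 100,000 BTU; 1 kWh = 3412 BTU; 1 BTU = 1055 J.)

£1569

Heat load = 78600 MJ = 78,600,000,000 J / 1055 = 74,502,370 BTU
Gas: input = 74,502,370 / 0.964 = 77,284,616 BTU = 772.8 therm → 772.8 × £1.62 = £1,252.01; + 6 × £16.14 standing = £1,348.85
Heat pump: 74,502,370 BTU / 3412 = 21,840 kWh heat; / 2.7 = 8,087 kWh in → × £0.345 = £2,790.08; + 6 × £21.35 standing = £2,918.18
Difference = |£1,348.85 − £2,918.18| = £1,569.33 ≈ £1569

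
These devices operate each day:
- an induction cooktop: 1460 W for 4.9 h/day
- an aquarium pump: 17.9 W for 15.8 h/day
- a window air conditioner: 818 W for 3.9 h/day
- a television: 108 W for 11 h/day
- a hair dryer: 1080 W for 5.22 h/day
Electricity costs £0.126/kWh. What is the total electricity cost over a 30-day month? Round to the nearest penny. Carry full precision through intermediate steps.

induction cooktop: 1460 W × 4.9 h × 30 d = 214,620 Wh = 214.6 kWh
aquarium pump: 17.9 W × 15.8 h × 30 d = 8,485 Wh = 8.485 kWh
window air conditioner: 818 W × 3.9 h × 30 d = 95,706 Wh = 95.71 kWh
television: 108 W × 11 h × 30 d = 35,640 Wh = 35.64 kWh
hair dryer: 1080 W × 5.22 h × 30 d = 169,128 Wh = 169.1 kWh
Total energy = 214.6 + 8.485 + 95.71 + 35.64 + 169.1 = 523.6 kWh
Cost = 523.6 kWh × £0.126 = £65.97

£65.97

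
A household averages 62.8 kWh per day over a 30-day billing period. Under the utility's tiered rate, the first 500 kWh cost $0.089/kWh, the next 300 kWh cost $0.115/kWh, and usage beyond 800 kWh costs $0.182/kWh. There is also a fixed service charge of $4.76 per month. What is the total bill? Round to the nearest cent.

Usage = 62.8 kWh/day × 30 days = 1884 kWh
First 500 kWh × $0.089 = $44.50
Next 300 kWh × $0.115 = $34.50
Remaining 1084 kWh × $0.182 = $197.29
Energy charge = $276.29; + service $4.76 = $281.05

$281.05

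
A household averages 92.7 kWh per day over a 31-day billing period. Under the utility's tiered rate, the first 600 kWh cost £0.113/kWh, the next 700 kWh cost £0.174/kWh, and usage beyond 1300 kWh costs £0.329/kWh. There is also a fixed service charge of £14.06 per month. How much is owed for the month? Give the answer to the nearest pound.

£721

Usage = 92.7 kWh/day × 31 days = 2873.7 kWh
First 600 kWh × £0.113 = £67.80
Next 700 kWh × £0.174 = £121.80
Remaining 1573.7 kWh × £0.329 = £517.75
Energy charge = £707.35; + service £14.06 = £721.41 ≈ £721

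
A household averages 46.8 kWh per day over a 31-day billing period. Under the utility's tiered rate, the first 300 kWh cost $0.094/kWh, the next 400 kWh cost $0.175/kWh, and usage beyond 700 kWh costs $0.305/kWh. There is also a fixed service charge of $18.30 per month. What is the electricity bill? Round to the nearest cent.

$345.49

Usage = 46.8 kWh/day × 31 days = 1450.8 kWh
First 300 kWh × $0.094 = $28.20
Next 400 kWh × $0.175 = $70.00
Remaining 750.8 kWh × $0.305 = $228.99
Energy charge = $327.19; + service $18.30 = $345.49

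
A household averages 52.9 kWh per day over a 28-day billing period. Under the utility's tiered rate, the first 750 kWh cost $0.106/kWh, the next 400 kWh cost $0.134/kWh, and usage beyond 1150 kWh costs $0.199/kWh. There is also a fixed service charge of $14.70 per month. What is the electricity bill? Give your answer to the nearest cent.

$213.71

Usage = 52.9 kWh/day × 28 days = 1481.2 kWh
First 750 kWh × $0.106 = $79.50
Next 400 kWh × $0.134 = $53.60
Remaining 331.2 kWh × $0.199 = $65.91
Energy charge = $199.01; + service $14.70 = $213.71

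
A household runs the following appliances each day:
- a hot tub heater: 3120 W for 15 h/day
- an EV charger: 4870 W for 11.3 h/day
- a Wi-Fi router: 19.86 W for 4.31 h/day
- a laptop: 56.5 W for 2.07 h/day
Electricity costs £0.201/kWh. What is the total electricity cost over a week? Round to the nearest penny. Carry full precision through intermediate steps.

hot tub heater: 3120 W × 15 h × 7 d = 327,600 Wh = 327.6 kWh
EV charger: 4870 W × 11.3 h × 7 d = 385,217 Wh = 385.2 kWh
Wi-Fi router: 19.86 W × 4.31 h × 7 d = 599 Wh = 0.5992 kWh
laptop: 56.5 W × 2.07 h × 7 d = 819 Wh = 0.8187 kWh
Total energy = 327.6 + 385.2 + 0.5992 + 0.8187 = 714.2 kWh
Cost = 714.2 kWh × £0.201 = £143.56

£143.56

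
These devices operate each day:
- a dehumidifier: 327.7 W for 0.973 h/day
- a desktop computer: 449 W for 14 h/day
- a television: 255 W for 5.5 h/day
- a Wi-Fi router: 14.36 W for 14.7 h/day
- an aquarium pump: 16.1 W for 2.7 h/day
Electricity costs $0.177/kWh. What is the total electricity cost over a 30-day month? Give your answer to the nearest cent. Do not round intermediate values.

dehumidifier: 327.7 W × 0.973 h × 30 d = 9,566 Wh = 9.566 kWh
desktop computer: 449 W × 14 h × 30 d = 188,580 Wh = 188.6 kWh
television: 255 W × 5.5 h × 30 d = 42,075 Wh = 42.08 kWh
Wi-Fi router: 14.36 W × 14.7 h × 30 d = 6,333 Wh = 6.333 kWh
aquarium pump: 16.1 W × 2.7 h × 30 d = 1,304 Wh = 1.304 kWh
Total energy = 9.566 + 188.6 + 42.08 + 6.333 + 1.304 = 247.9 kWh
Cost = 247.9 kWh × $0.177 = $43.87

$43.87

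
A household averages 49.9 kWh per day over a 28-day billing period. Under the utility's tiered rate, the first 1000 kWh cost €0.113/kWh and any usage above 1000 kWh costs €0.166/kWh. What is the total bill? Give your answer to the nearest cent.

€178.94

Usage = 49.9 kWh/day × 28 days = 1397.2 kWh
First 1000 kWh × €0.113 = €113.00
Remaining 397.2 kWh × €0.166 = €65.94
Total = €178.94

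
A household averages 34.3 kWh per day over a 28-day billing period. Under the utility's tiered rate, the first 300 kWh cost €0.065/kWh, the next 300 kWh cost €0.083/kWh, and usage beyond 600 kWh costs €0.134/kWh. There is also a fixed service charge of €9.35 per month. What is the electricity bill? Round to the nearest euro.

€102

Usage = 34.3 kWh/day × 28 days = 960.4 kWh
First 300 kWh × €0.065 = €19.50
Next 300 kWh × €0.083 = €24.90
Remaining 360.4 kWh × €0.134 = €48.29
Energy charge = €92.69; + service €9.35 = €102.04 ≈ €102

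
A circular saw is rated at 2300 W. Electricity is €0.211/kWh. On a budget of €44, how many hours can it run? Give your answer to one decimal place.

Energy budget = €44 / €0.211 per kWh = 208.5 kWh = 208,531 Wh
Runtime = 208,531 Wh / 2300 W = 90.67 h

90.7 h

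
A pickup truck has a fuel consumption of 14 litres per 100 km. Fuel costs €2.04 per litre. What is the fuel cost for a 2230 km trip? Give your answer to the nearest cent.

Fuel = 14 L/100 km × 2230 km / 100 = 312.2 L
Cost = 312.2 L × €2.04/L = €636.89

€636.89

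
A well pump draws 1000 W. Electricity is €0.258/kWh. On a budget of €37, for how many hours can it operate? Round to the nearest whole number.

Energy budget = €37 / €0.258 per kWh = 143.4 kWh = 143,411 Wh
Runtime = 143,411 Wh / 1000 W = 143.4 h

143 h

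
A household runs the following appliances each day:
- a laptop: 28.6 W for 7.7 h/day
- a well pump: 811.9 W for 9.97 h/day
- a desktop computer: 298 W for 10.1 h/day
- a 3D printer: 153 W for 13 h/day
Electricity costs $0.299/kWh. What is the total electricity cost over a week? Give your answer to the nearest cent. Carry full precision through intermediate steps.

$27.87

laptop: 28.6 W × 7.7 h × 7 d = 1,542 Wh = 1.542 kWh
well pump: 811.9 W × 9.97 h × 7 d = 56,663 Wh = 56.66 kWh
desktop computer: 298 W × 10.1 h × 7 d = 21,069 Wh = 21.07 kWh
3D printer: 153 W × 13 h × 7 d = 13,923 Wh = 13.92 kWh
Total energy = 1.542 + 56.66 + 21.07 + 13.92 = 93.2 kWh
Cost = 93.2 kWh × $0.299 = $27.87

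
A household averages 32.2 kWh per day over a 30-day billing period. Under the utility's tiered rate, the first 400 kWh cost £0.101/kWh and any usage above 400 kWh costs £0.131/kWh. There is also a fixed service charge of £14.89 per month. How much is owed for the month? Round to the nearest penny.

Usage = 32.2 kWh/day × 30 days = 966 kWh
First 400 kWh × £0.101 = £40.40
Remaining 566 kWh × £0.131 = £74.15
Energy charge = £114.55; + service £14.89 = £129.44

£129.44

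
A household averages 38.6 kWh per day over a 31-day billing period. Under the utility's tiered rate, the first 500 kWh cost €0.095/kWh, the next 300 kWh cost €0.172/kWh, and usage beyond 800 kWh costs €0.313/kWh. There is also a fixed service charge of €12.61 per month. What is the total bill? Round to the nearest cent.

Usage = 38.6 kWh/day × 31 days = 1196.6 kWh
First 500 kWh × €0.095 = €47.50
Next 300 kWh × €0.172 = €51.60
Remaining 396.6 kWh × €0.313 = €124.14
Energy charge = €223.24; + service €12.61 = €235.85

€235.85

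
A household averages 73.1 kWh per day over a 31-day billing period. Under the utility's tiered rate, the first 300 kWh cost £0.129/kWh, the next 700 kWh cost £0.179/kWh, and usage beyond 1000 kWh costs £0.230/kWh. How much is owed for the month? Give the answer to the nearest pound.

£455

Usage = 73.1 kWh/day × 31 days = 2266.1 kWh
First 300 kWh × £0.129 = £38.70
Next 700 kWh × £0.179 = £125.30
Remaining 1266.1 kWh × £0.230 = £291.20
Total = £455.20 ≈ £455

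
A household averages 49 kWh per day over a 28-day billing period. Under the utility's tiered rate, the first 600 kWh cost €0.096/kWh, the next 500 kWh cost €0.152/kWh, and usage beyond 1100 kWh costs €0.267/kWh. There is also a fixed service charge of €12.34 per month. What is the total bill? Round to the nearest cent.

€218.56

Usage = 49 kWh/day × 28 days = 1372 kWh
First 600 kWh × €0.096 = €57.60
Next 500 kWh × €0.152 = €76.00
Remaining 272 kWh × €0.267 = €72.62
Energy charge = €206.22; + service €12.34 = €218.56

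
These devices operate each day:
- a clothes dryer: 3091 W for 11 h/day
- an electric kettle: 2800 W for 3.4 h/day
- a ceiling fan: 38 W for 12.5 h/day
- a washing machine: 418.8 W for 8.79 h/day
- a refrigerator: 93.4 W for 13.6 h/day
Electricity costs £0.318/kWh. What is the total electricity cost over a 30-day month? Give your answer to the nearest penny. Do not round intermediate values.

£466.96

clothes dryer: 3091 W × 11 h × 30 d = 1,020,030 Wh = 1,020 kWh
electric kettle: 2800 W × 3.4 h × 30 d = 285,600 Wh = 285.6 kWh
ceiling fan: 38 W × 12.5 h × 30 d = 14,250 Wh = 14.25 kWh
washing machine: 418.8 W × 8.79 h × 30 d = 110,438 Wh = 110.4 kWh
refrigerator: 93.4 W × 13.6 h × 30 d = 38,107 Wh = 38.11 kWh
Total energy = 1,020 + 285.6 + 14.25 + 110.4 + 38.11 = 1,468 kWh
Cost = 1,468 kWh × £0.318 = £466.96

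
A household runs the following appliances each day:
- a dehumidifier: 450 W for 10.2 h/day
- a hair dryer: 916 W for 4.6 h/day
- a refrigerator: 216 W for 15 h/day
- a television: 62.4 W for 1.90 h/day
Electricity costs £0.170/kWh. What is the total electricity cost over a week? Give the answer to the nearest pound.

dehumidifier: 450 W × 10.2 h × 7 d = 32,130 Wh = 32.13 kWh
hair dryer: 916 W × 4.6 h × 7 d = 29,495 Wh = 29.5 kWh
refrigerator: 216 W × 15 h × 7 d = 22,680 Wh = 22.68 kWh
television: 62.4 W × 1.90 h × 7 d = 830 Wh = 0.8299 kWh
Total energy = 32.13 + 29.5 + 22.68 + 0.8299 = 85.14 kWh
Cost = 85.14 kWh × £0.170 = £14.47 ≈ £14

£14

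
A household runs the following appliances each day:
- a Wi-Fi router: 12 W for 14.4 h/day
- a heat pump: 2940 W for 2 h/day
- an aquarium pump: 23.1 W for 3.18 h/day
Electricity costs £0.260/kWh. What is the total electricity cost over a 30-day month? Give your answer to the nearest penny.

Wi-Fi router: 12 W × 14.4 h × 30 d = 5,184 Wh = 5.184 kWh
heat pump: 2940 W × 2 h × 30 d = 176,400 Wh = 176.4 kWh
aquarium pump: 23.1 W × 3.18 h × 30 d = 2,204 Wh = 2.204 kWh
Total energy = 5.184 + 176.4 + 2.204 = 183.8 kWh
Cost = 183.8 kWh × £0.260 = £47.78

£47.78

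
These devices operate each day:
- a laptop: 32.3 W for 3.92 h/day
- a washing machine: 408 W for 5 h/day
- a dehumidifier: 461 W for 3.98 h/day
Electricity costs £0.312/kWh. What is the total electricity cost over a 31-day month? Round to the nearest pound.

laptop: 32.3 W × 3.92 h × 31 d = 3,925 Wh = 3.925 kWh
washing machine: 408 W × 5 h × 31 d = 63,240 Wh = 63.24 kWh
dehumidifier: 461 W × 3.98 h × 31 d = 56,878 Wh = 56.88 kWh
Total energy = 3.925 + 63.24 + 56.88 = 124 kWh
Cost = 124 kWh × £0.312 = £38.70 ≈ £39

£39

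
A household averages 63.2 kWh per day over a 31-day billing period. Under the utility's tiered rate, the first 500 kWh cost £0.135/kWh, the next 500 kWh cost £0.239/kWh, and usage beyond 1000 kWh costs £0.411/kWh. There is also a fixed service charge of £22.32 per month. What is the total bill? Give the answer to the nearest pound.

£604

Usage = 63.2 kWh/day × 31 days = 1959.2 kWh
First 500 kWh × £0.135 = £67.50
Next 500 kWh × £0.239 = £119.50
Remaining 959.2 kWh × £0.411 = £394.23
Energy charge = £581.23; + service £22.32 = £603.55 ≈ £604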